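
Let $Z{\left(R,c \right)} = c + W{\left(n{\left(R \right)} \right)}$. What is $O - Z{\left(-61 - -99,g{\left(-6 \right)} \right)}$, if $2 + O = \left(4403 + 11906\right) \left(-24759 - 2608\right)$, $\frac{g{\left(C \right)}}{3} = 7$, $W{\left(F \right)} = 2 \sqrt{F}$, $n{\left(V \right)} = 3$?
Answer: $-446328426 - 2 \sqrt{3} \approx -4.4633 \cdot 10^{8}$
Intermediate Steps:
$g{\left(C \right)} = 21$ ($g{\left(C \right)} = 3 \cdot 7 = 21$)
$Z{\left(R,c \right)} = c + 2 \sqrt{3}$
$O = -446328405$ ($O = -2 + \left(4403 + 11906\right) \left(-24759 - 2608\right) = -2 + 16309 \left(-27367\right) = -2 - 446328403 = -446328405$)
$O - Z{\left(-61 - -99,g{\left(-6 \right)} \right)} = -446328405 - \left(21 + 2 \sqrt{3}\right) = -446328426 - 2 \sqrt{3}$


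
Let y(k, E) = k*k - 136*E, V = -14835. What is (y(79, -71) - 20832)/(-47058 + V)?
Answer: 1645/20631 ≈ 0.079734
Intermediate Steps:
y(k, E) = k² - 136*E
(y(79, -71) - 20832)/(-47058 + V) = ((79² - 136*(-71)) - 20832)/(-47058 - 14835) = ((6241 + 9656) - 20832)/(-61893) = (15897 - 20832)*(-1/61893) = -4935*(-1/61893) = 1645/20631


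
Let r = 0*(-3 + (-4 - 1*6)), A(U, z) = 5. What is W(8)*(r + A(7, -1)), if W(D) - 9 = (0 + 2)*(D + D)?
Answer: 205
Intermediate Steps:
W(D) = 9 + 4*D (W(D) = 9 + (0 + 2)*(D + D) = 9 + 2*(2*D) = 9 + 4*D)
r = 0 (r = 0*(-3 + (-4 - 6)) = 0*(-3 - 10) = 0*(-13) = 0)
W(8)*(r + A(7, -1)) = (9 + 4*8)*(0 + 5) = (9 + 32)*5 = 41*5 = 205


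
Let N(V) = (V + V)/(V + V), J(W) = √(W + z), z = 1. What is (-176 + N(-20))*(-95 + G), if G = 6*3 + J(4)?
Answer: 13475 - 175*√5 ≈ 13084.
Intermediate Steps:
J(W) = √(1 + W) (J(W) = √(W + 1) = √(1 + W))
N(V) = 1 (N(V) = (2*V)/((2*V)) = (2*V)*(1/(2*V)) = 1)
G = 18 + √5 (G = 6*3 + √(1 + 4) = 18 + √5 ≈ 20.236)
(-176 + N(-20))*(-95 + G) = (-176 + 1)*(-95 + (18 + √5)) = -175*(-77 + √5) = 13475 - 175*√5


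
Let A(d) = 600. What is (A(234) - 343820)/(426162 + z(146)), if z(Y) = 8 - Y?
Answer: -85805/106506 ≈ -0.80564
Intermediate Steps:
(A(234) - 343820)/(426162 + z(146)) = (600 - 343820)/(426162 + (8 - 1*146)) = -343220/(426162 + (8 - 146)) = -343220/(426162 - 138) = -343220/426024 = -343220*1/426024 = -85805/106506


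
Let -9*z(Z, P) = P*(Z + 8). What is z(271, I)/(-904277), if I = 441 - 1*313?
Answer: 3968/904277 ≈ 0.0043880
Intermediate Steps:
I = 128 (I = 441 - 313 = 128)
z(Z, P) = -P*(8 + Z)/9 (z(Z, P) = -P*(Z + 8)/9 = -P*(8 + Z)/9)
z(271, I)/(-904277) = -⅑*128*(8 + 271)/(-904277) = -⅑*128*279*(-1/904277) = -3968*(-1/904277) = 3968/904277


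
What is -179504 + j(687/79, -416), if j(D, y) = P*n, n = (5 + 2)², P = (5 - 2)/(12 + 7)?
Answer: -3410429/19 ≈ -1.7950e+5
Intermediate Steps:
P = 3/19 ≈ 0.15789
n = 49 (n = 7² = 49)
j(D, y) = 147/19 (j(D, y) = (3/19)*49 = 147/19)
-179504 + j(687/79, -416) = -179504 + 147/19 = -3410429/19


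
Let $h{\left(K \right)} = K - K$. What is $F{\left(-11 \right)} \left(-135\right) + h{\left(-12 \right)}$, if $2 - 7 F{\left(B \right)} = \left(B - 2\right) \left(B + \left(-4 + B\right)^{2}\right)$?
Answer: $- \frac{375840}{7} \approx -53691.0$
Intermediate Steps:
$F{\left(B \right)} = \frac{2}{7} - \frac{\left(-2 + B\right) \left(B + \left(-4 + B\right)^{2}\right)}{7}$ ($F{\left(B \right)} = \frac{2}{7} - \frac{\left(B - 2\right) \left(B + \left(-4 + B\right)^{2}\right)}{7} = \frac{2}{7} - \frac{\left(-2 + B\right) \left(B + \left(-4 + B\right)^{2}\right)}{7}$)
$h{\left(K \right)} = 0$
$F{\left(-11 \right)} \left(-135\right) + h{\left(-12 \right)} = \left(\frac{34}{7} - - \frac{330}{7} - \frac{\left(-11\right)^{3}}{7} + \frac{9 \left(-11\right)^{2}}{7}\right) \left(-135\right) + 0 = \left(\frac{34}{7} + \frac{330}{7} - - \frac{1331}{7} + \frac{9}{7} \cdot 121\right) \left(-135\right) + 0 = \left(\frac{34}{7} + \frac{330}{7} + \frac{1331}{7} + \frac{1089}{7}\right) \left(-135\right) + 0 = \frac{2784}{7} \left(-135\right) + 0 = - \frac{375840}{7} + 0 = - \frac{375840}{7}$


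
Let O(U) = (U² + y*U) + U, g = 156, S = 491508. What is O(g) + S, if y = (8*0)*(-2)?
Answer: 516000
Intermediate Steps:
y = 0 (y = 0*(-2) = 0)
O(U) = U + U² (O(U) = (U² + 0*U) + U = (U² + 0) + U = U² + U = U + U²)
O(g) + S = 156*(1 + 156) + 491508 = 156*157 + 491508 = 24492 + 491508 = 516000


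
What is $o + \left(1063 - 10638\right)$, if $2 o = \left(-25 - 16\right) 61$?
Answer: $- \frac{21651}{2} \approx -10826.0$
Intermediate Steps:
$o = - \frac{2501}{2}$ ($o = \frac{\left(-25 - 16\right) 61}{2} = \frac{\left(-41\right) 61}{2} = \frac{1}{2} \left(-2501\right) = - \frac{2501}{2} \approx -1250.5$)
$o + \left(1063 - 10638\right) = - \frac{2501}{2} + \left(1063 - 10638\right) = - \frac{2501}{2} - 9575 = - \frac{21651}{2}$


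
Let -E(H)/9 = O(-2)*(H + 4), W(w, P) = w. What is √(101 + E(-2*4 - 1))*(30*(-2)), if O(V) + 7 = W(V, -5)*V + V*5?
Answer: -1320*I ≈ -1320.0*I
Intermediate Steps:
O(V) = -7 + V² + 5*V (O(V) = -7 + (V*V + V*5) = -7 + (V² + 5*V) = -7 + V² + 5*V)
E(H) = 468 + 117*H (E(H) = -9*(-7 + (-2)² + 5*(-2))*(H + 4) = -9*(-7 + 4 - 10)*(4 + H) = -(-117)*(4 + H) = -9*(-52 - 13*H) = 468 + 117*H)
√(101 + E(-2*4 - 1))*(30*(-2)) = √(101 + (468 + 117*(-2*4 - 1)))*(30*(-2)) = √(101 + (468 + 117*(-8 - 1)))*(-60) = √(101 + (468 + 117*(-9)))*(-60) = √(101 + (468 - 1053))*(-60) = √(101 - 585)*(-60) = √(-484)*(-60) = (22*I)*(-60) = -1320*I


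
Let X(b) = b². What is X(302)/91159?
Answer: 91204/91159 ≈ 1.0005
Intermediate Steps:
X(302)/91159 = 302²/91159 = 91204*(1/91159) = 91204/91159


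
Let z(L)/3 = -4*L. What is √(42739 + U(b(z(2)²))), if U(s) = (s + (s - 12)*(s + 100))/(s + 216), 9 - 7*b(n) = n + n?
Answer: √31837023939/861 ≈ 207.23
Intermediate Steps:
z(L) = -12*L (z(L) = 3*(-4*L) = -12*L)
b(n) = 9/7 - 2*n/7 (b(n) = 9/7 - (n + n)/7 = 9/7 - 2*n/7)
U(s) = (s + (-12 + s)*(100 + s))/(216 + s)
√(42739 + U(b(z(2)²))) = √(42739 + (-1200 + (9/7 - 2*(-12*2)²/7)² + 89*(9/7 - 2*(-12*2)²/7))/(216 + (9/7 - 2*(-12*2)²/7))) = √(42739 + (-1200 + (9/7 - 2/7*(-24)²)² + 89*(9/7 - 2/7*(-24)²))/(216 + (9/7 - 2/7*(-24)²))) = √(42739 + (-1200 + (9/7 - 2/7*576)² + 89*(9/7 - 2/7*576))/(216 + (9/7 - 2/7*576))) = √(42739 + (-1200 + (9/7 - 1152/7)² + 89*(9/7 - 1152/7))/(216 + (9/7 - 1152/7))) = √(42739 + (-1200 + (-1143/7)² + 89*(-1143/7))/(216 - 1143/7)) = √(42739 + (-1200 + 1306449/49 - 101727/7)/(369/7)) = √(42739 + (7/369)*(535560/49)) = √(42739 + 178520/861) = √(36976799/861) = √31837023939/861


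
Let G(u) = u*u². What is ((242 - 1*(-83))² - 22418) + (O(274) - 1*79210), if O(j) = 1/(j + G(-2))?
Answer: 1063203/266 ≈ 3997.0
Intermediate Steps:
G(u) = u³
O(j) = 1/(-8 + j) (O(j) = 1/(j + (-2)³) = 1/(j - 8) = 1/(-8 + j))
((242 - 1*(-83))² - 22418) + (O(274) - 1*79210) = ((242 - 1*(-83))² - 22418) + (1/(-8 + 274) - 1*79210) = ((242 + 83)² - 22418) + (1/266 - 79210) = (325² - 22418) + (1/266 - 79210) = (105625 - 22418) - 21069859/266 = 83207 - 21069859/266 = 1063203/266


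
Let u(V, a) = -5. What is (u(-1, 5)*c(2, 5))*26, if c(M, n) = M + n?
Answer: -910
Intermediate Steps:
(u(-1, 5)*c(2, 5))*26 = -5*(2 + 5)*26 = -5*7*26 = -35*26 = -910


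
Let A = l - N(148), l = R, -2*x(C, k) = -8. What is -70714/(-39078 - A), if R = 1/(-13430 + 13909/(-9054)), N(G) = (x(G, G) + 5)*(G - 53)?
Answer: 8599467948106/4648265728713 ≈ 1.8500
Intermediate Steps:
x(C, k) = 4 (x(C, k) = -½*(-8) = 4)
N(G) = -477 + 9*G (N(G) = (4 + 5)*(G - 53) = 9*(-53 + G) = -477 + 9*G)
R = -9054/121609129 (R = 1/(-13430 + 13909*(-1/9054)) = 1/(-13430 - 13909/9054) = 1/(-121609129/9054) = -9054/121609129 ≈ -7.4452e-5)
l = -9054/121609129 ≈ -7.4452e-5
A = -103975814349/121609129 (A = -9054/121609129 - (-477 + 9*148) = -9054/121609129 - (-477 + 1332) = -9054/121609129 - 1*855 = -9054/121609129 - 855 = -103975814349/121609129 ≈ -855.00)
-70714/(-39078 - A) = -70714/(-39078 - 1*(-103975814349/121609129)) = -70714/(-39078 + 103975814349/121609129) = -70714/(-4648265728713/121609129) = -70714*(-121609129/4648265728713) = 8599467948106/4648265728713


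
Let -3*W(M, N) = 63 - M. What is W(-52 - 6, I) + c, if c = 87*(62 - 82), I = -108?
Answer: -5341/3 ≈ -1780.3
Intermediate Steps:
W(M, N) = -21 + M/3 (W(M, N) = -(63 - M)/3 = -21 + M/3)
c = -1740 (c = 87*(-20) = -1740)
W(-52 - 6, I) + c = (-21 + (-52 - 6)/3) - 1740 = (-21 + (1/3)*(-58)) - 1740 = (-21 - 58/3) - 1740 = -121/3 - 1740 = -5341/3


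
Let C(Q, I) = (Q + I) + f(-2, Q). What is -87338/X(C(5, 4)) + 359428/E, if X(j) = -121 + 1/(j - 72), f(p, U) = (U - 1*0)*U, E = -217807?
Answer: 721214445736/1001694393 ≈ 719.99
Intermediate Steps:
f(p, U) = U**2 (f(p, U) = (U + 0)*U = U*U = U**2)
C(Q, I) = I + Q + Q**2 (C(Q, I) = (Q + I) + Q**2 = (I + Q) + Q**2 = I + Q + Q**2)
X(j) = -121 + 1/(-72 + j)
-87338/X(C(5, 4)) + 359428/E = -87338*(-72 + (4 + 5 + 5**2))/(8713 - 121*(4 + 5 + 5**2)) + 359428/(-217807) = -87338*(-72 + (4 + 5 + 25))/(8713 - 121*(4 + 5 + 25)) + 359428*(-1/217807) = -87338*(-72 + 34)/(8713 - 121*34) - 359428/217807 = -87338*(-38/(8713 - 4114)) - 359428/217807 = -87338/((-1/38*4599)) - 359428/217807 = -87338/(-4599/38) - 359428/217807 = -87338*(-38/4599) - 359428/217807 = 3318844/4599 - 359428/217807 = 721214445736/1001694393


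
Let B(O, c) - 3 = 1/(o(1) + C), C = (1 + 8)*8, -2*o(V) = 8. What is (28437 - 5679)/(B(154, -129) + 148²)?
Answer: 515848/496559 ≈ 1.0388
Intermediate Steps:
o(V) = -4 (o(V) = -½*8 = -4)
C = 72 (C = 9*8 = 72)
B(O, c) = 205/68 (B(O, c) = 3 + 1/(-4 + 72) = 3 + 1/68 = 205/68)
(28437 - 5679)/(B(154, -129) + 148²) = (28437 - 5679)/(205/68 + 148²) = 22758/(205/68 + 21904) = 22758/(1489677/68) = 22758*(68/1489677) = 515848/496559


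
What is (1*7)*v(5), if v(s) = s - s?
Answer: 0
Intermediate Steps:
v(s) = 0
(1*7)*v(5) = (1*7)*0 = 7*0 = 0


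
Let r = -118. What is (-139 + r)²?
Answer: 66049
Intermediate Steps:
(-139 + r)² = (-139 - 118)² = (-257)² = 66049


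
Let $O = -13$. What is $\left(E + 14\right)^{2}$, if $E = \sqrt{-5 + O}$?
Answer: $178 + 84 i \sqrt{2} \approx 178.0 + 118.79 i$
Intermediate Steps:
$E = 3 i \sqrt{2}$ ($E = \sqrt{-5 - 13} = \sqrt{-18} = 3 i \sqrt{2} \approx 4.2426 i$)
$\left(E + 14\right)^{2} = \left(3 i \sqrt{2} + 14\right)^{2} = \left(14 + 3 i \sqrt{2}\right)^{2}$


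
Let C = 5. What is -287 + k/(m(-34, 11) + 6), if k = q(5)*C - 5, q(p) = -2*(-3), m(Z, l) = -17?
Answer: -3182/11 ≈ -289.27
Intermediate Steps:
q(p) = 6
k = 25 (k = 6*5 - 5 = 30 - 5 = 25)
-287 + k/(m(-34, 11) + 6) = -287 + 25/(-17 + 6) = -287 + 25/(-11) = -287 - 1/11*25 = -287 - 25/11 = -3182/11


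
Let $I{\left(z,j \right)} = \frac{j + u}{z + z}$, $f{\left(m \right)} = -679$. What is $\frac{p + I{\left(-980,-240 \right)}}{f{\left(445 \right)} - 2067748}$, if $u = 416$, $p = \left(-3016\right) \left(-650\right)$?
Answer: $- \frac{480297978}{506764615} \approx -0.94777$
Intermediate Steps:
$p = 1960400$
$I{\left(z,j \right)} = \frac{416 + j}{2 z}$ ($I{\left(z,j \right)} = \frac{j + 416}{z + z} = \frac{416 + j}{2 z}$)
$\frac{p + I{\left(-980,-240 \right)}}{f{\left(445 \right)} - 2067748} = \frac{1960400 + \frac{416 - 240}{2 \left(-980\right)}}{-679 - 2067748} = \frac{1960400 + \frac{1}{2} \left(- \frac{1}{980}\right) 176}{-2068427} = \left(1960400 - \frac{22}{245}\right) \left(- \frac{1}{2068427}\right) = \frac{480297978}{245} \left(- \frac{1}{2068427}\right) = - \frac{480297978}{506764615}$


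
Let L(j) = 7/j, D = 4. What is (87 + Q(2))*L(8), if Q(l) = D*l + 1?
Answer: 84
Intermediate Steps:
Q(l) = 1 + 4*l (Q(l) = 4*l + 1 = 1 + 4*l)
(87 + Q(2))*L(8) = (87 + (1 + 4*2))*(7/8) = (87 + (1 + 8))*(7*(⅛)) = (87 + 9)*(7/8) = 96*(7/8) = 84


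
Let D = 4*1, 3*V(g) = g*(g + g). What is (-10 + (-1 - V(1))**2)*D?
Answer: -260/9 ≈ -28.889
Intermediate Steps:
V(g) = 2*g**2/3 (V(g) = (g*(g + g))/3 = (g*(2*g))/3 = (2*g**2)/3 = 2*g**2/3)
D = 4
(-10 + (-1 - V(1))**2)*D = (-10 + (-1 - 2*1**2/3)**2)*4 = (-10 + (-1 - 2/3)**2)*4 = (-10 + (-5/3)**2)*4 = (-10 + 25/9)*4 = -65/9*4 = -260/9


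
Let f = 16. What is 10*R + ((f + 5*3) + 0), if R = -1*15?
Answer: -119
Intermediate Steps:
R = -15
10*R + ((f + 5*3) + 0) = 10*(-15) + ((16 + 5*3) + 0) = -150 + ((16 + 15) + 0) = -150 + (31 + 0) = -150 + 31 = -119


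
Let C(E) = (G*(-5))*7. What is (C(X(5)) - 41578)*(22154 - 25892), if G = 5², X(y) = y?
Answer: 158689314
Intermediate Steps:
G = 25
C(E) = -875 (C(E) = (25*(-5))*7 = -125*7 = -875)
(C(X(5)) - 41578)*(22154 - 25892) = (-875 - 41578)*(22154 - 25892) = -42453*(-3738) = 158689314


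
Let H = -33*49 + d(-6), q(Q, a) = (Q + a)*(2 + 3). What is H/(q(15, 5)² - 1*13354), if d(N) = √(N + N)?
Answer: 539/1118 - I*√3/1677 ≈ 0.48211 - 0.0010328*I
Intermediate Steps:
q(Q, a) = 5*Q + 5*a (q(Q, a) = (Q + a)*5 = 5*Q + 5*a)
d(N) = √2*√N (d(N) = √(2*N) = √2*√N)
H = -1617 + 2*I*√3 (H = -33*49 + √2*√(-6) = -1617 + √2*(I*√6) = -1617 + 2*I*√3 ≈ -1617.0 + 3.4641*I)
H/(q(15, 5)² - 1*13354) = (-1617 + 2*I*√3)/((5*15 + 5*5)² - 1*13354) = (-1617 + 2*I*√3)/((75 + 25)² - 13354) = (-1617 + 2*I*√3)/(100² - 13354) = (-1617 + 2*I*√3)/(10000 - 13354) = (-1617 + 2*I*√3)/(-3354) = (-1617 + 2*I*√3)*(-1/3354) = 539/1118 - I*√3/1677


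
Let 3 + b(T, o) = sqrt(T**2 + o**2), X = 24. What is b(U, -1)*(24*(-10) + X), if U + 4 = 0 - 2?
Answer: 648 - 216*sqrt(37) ≈ -665.88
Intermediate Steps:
U = -6 (U = -4 + (0 - 2) = -4 - 2 = -6)
b(T, o) = -3 + sqrt(T**2 + o**2)
b(U, -1)*(24*(-10) + X) = (-3 + sqrt((-6)**2 + (-1)**2))*(24*(-10) + 24) = (-3 + sqrt(36 + 1))*(-240 + 24) = (-3 + sqrt(37))*(-216) = 648 - 216*sqrt(37)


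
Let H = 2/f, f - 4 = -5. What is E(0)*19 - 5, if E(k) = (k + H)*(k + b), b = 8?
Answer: -309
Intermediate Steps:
f = -1 (f = 4 - 5 = -1)
H = -2 (H = 2/(-1) = 2*(-1) = -2)
E(k) = (-2 + k)*(8 + k) (E(k) = (k - 2)*(k + 8) = (-2 + k)*(8 + k))
E(0)*19 - 5 = (-16 + 0² + 6*0)*19 - 5 = (-16 + 0 + 0)*19 - 5 = -16*19 - 5 = -304 - 5 = -309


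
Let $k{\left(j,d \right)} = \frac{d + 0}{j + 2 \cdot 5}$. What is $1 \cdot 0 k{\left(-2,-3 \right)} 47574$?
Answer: $0$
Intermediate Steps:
$k{\left(j,d \right)} = \frac{d}{10 + j}$ ($k{\left(j,d \right)} = \frac{d}{j + 10} = \frac{d}{10 + j}$)
$1 \cdot 0 k{\left(-2,-3 \right)} 47574 = 1 \cdot 0 \left(- \frac{3}{10 - 2}\right) 47574 = 0 \left(- \frac{3}{8}\right) 47574 = 0 \cdot 47574 = 0$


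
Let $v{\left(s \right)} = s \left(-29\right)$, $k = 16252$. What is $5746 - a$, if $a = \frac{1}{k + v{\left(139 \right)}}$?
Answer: $\frac{70221865}{12221} \approx 5746.0$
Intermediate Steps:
$v{\left(s \right)} = - 29 s$
$a = \frac{1}{12221}$ ($a = \frac{1}{16252 - 4031} = \frac{1}{12221} \approx 8.1826 \cdot 10^{-5}$)
$5746 - a = 5746 - \frac{1}{12221} = \frac{70221865}{12221}$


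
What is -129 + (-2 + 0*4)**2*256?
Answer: 895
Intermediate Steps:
-129 + (-2 + 0*4)**2*256 = -129 + (-2 + 0)**2*256 = -129 + (-2)**2*256 = -129 + 4*256 = -129 + 1024 = 895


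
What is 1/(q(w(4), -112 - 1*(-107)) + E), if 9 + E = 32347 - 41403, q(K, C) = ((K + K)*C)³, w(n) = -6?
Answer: 1/206935 ≈ 4.8324e-6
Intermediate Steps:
q(K, C) = 8*C³*K³ (q(K, C) = ((2*K)*C)³ = (2*C*K)³ = 8*C³*K³)
E = -9065 (E = -9 + (32347 - 41403) = -9 - 9056 = -9065)
1/(q(w(4), -112 - 1*(-107)) + E) = 1/(8*(-112 - 1*(-107))³*(-6)³ - 9065) = 1/(8*(-112 + 107)³*(-216) - 9065) = 1/(8*(-5)³*(-216) - 9065) = 1/(8*(-125)*(-216) - 9065) = 1/(216000 - 9065) = 1/206935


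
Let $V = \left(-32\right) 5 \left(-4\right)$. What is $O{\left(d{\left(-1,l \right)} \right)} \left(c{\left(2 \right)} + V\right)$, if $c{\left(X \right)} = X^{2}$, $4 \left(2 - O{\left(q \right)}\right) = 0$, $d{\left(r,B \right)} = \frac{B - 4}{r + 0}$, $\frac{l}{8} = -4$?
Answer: $1288$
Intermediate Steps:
$l = -32$ ($l = 8 \left(-4\right) = -32$)
$V = 640$ ($V = \left(-160\right) \left(-4\right) = 640$)
$d{\left(r,B \right)} = \frac{-4 + B}{r}$
$O{\left(q \right)} = 2$ ($O{\left(q \right)} = 2 - 0 = 2 + 0 = 2$)
$O{\left(d{\left(-1,l \right)} \right)} \left(c{\left(2 \right)} + V\right) = 2 \left(2^{2} + 640\right) = 2 \left(4 + 640\right) = 2 \cdot 644 = 1288$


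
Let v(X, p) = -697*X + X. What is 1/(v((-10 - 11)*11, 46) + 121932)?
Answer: 1/282708 ≈ 3.5372e-6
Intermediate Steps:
v(X, p) = -696*X
1/(v((-10 - 11)*11, 46) + 121932) = 1/(-696*(-10 - 11)*11 + 121932) = 1/(-(-14616)*11 + 121932) = 1/(-696*(-231) + 121932) = 1/(160776 + 121932) = 1/282708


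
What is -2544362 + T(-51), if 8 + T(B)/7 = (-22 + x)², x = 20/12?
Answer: -22873715/9 ≈ -2.5415e+6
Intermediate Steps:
x = 5/3 (x = 20*(1/12) = 5/3 ≈ 1.6667)
T(B) = 25543/9 (T(B) = -56 + 7*(-22 + 5/3)² = -56 + 7*(-61/3)² = -56 + 7*(3721/9) = -56 + 26047/9 = 25543/9)
-2544362 + T(-51) = -2544362 + 25543/9 = -22873715/9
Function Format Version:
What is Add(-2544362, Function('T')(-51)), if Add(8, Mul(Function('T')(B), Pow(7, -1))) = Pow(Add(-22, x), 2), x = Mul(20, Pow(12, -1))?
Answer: Rational(-22873715, 9) ≈ -2.5415e+6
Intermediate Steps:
x = Rational(5, 3) (x = Mul(20, Rational(1, 12)) = Rational(5, 3) ≈ 1.6667)
Function('T')(B) = Rational(25543, 9) (Function('T')(B) = Add(-56, Mul(7, Pow(Add(-22, Rational(5, 3)), 2))) = Add(-56, Mul(7, Pow(Rational(-61, 3), 2))) = Add(-56, Mul(7, Rational(3721, 9))) = Add(-56, Rational(26047, 9)) = Rational(25543, 9))
Add(-2544362, Function('T')(-51)) = Add(-2544362, Rational(25543, 9)) = Rational(-22873715, 9)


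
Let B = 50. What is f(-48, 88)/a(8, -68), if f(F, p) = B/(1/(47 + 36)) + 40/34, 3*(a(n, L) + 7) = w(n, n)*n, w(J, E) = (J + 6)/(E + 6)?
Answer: -211710/221 ≈ -957.96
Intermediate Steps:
w(J, E) = (6 + J)/(6 + E)
a(n, L) = -7 + n/3 (a(n, L) = -7 + (((6 + n)/(6 + n))*n)/3 = -7 + (1*n)/3 = -7 + n/3)
f(F, p) = 70570/17 (f(F, p) = 50/(1/(47 + 36)) + 40/34 = 50/(1/83) + 40*(1/34) = 50/(1/83) + 20/17 = 50*83 + 20/17 = 4150 + 20/17 = 70570/17)
f(-48, 88)/a(8, -68) = 70570/(17*(-7 + (⅓)*8)) = 70570/(17*(-7 + 8/3)) = 70570/(17*(-13/3)) = (70570/17)*(-3/13) = -211710/221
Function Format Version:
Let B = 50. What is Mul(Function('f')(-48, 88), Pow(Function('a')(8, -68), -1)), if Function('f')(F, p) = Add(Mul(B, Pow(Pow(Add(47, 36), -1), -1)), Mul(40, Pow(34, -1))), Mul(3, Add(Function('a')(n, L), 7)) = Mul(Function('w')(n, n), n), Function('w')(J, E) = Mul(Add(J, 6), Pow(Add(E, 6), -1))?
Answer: Rational(-211710, 221) ≈ -957.96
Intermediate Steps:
Function('w')(J, E) = Mul(Pow(Add(6, E), -1), Add(6, J)) (Function('w')(J, E) = Mul(Add(6, J), Pow(Add(6, E), -1)) = Mul(Pow(Add(6, E), -1), Add(6, J)))
Function('a')(n, L) = Add(-7, Mul(Rational(1, 3), n)) (Function('a')(n, L) = Add(-7, Mul(Rational(1, 3), Mul(Mul(Pow(Add(6, n), -1), Add(6, n)), n))) = Add(-7, Mul(Rational(1, 3), Mul(1, n))) = Add(-7, Mul(Rational(1, 3), n)))
Function('f')(F, p) = Rational(70570, 17) (Function('f')(F, p) = Add(Mul(50, Pow(Pow(Add(47, 36), -1), -1)), Mul(40, Pow(34, -1))) = Add(Mul(50, Pow(Pow(83, -1), -1)), Mul(40, Rational(1, 34))) = Add(Mul(50, Pow(Rational(1, 83), -1)), Rational(20, 17)) = Add(Mul(50, 83), Rational(20, 17)) = Add(4150, Rational(20, 17)) = Rational(70570, 17))
Mul(Function('f')(-48, 88), Pow(Function('a')(8, -68), -1)) = Mul(Rational(70570, 17), Pow(Add(-7, Mul(Rational(1, 3), 8)), -1)) = Mul(Rational(70570, 17), Pow(Add(-7, Rational(8, 3)), -1)) = Mul(Rational(70570, 17), Pow(Rational(-13, 3), -1)) = Mul(Rational(70570, 17), Rational(-3, 13)) = Rational(-211710, 221)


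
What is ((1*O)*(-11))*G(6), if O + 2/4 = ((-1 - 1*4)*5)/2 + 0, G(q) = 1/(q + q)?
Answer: 143/12 ≈ 11.917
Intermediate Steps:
G(q) = 1/(2*q)
O = -13 (O = -½ + (((-1 - 1*4)*5)/2 + 0) = -½ + (((-1 - 4)*5)*(½) + 0) = -½ + (-5*5*(½) + 0) = -½ + (-25*½ + 0) = -½ + (-25/2 + 0) = -½ - 25/2 = -13)
((1*O)*(-11))*G(6) = ((1*(-13))*(-11))*((½)/6) = (-13*(-11))*((½)*(⅙)) = 143*(1/12) = 143/12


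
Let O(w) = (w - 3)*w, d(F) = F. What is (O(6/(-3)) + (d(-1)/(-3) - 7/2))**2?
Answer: 1681/36 ≈ 46.694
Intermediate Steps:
O(w) = w*(-3 + w) (O(w) = (-3 + w)*w = w*(-3 + w))
(O(6/(-3)) + (d(-1)/(-3) - 7/2))**2 = ((6/(-3))*(-3 + 6/(-3)) + (-1/(-3) - 7/2))**2 = ((6*(-1/3))*(-3 + 6*(-1/3)) + (-1*(-1/3) - 7*1/2))**2 = (-2*(-3 - 2) + (1/3 - 7/2))**2 = (-2*(-5) - 19/6)**2 = (10 - 19/6)**2 = (41/6)**2 = 1681/36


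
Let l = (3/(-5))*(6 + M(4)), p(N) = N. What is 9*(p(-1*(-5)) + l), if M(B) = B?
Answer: -9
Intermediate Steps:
l = -6 (l = (3/(-5))*(6 + 4) = (3*(-⅕))*10 = -⅗*10 = -6)
9*(p(-1*(-5)) + l) = 9*(-1*(-5) - 6) = 9*(5 - 6) = 9*(-1) = -9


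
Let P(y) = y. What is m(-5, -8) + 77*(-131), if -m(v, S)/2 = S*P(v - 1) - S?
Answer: -10199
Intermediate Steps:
m(v, S) = 2*S - 2*S*(-1 + v) (m(v, S) = -2*(S*(v - 1) - S) = -2*(S*(-1 + v) - S) = -2*(-S + S*(-1 + v)) = 2*S - 2*S*(-1 + v))
m(-5, -8) + 77*(-131) = 2*(-8)*(2 - 1*(-5)) + 77*(-131) = 2*(-8)*(2 + 5) - 10087 = 2*(-8)*7 - 10087 = -112 - 10087 = -10199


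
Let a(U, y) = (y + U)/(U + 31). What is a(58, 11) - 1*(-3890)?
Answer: 346279/89 ≈ 3890.8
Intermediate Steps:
a(U, y) = (U + y)/(31 + U)
a(58, 11) - 1*(-3890) = (58 + 11)/(31 + 58) - 1*(-3890) = 69/89 + 3890 = 346279/89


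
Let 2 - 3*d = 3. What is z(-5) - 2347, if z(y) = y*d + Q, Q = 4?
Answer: -7024/3 ≈ -2341.3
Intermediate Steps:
d = -⅓ (d = ⅔ - ⅓*3 = ⅔ - 1 = -⅓ ≈ -0.33333)
z(y) = 4 - y/3 (z(y) = y*(-⅓) + 4 = -y/3 + 4 = 4 - y/3)
z(-5) - 2347 = (4 - ⅓*(-5)) - 2347 = (4 + 5/3) - 2347 = 17/3 - 2347 = -7024/3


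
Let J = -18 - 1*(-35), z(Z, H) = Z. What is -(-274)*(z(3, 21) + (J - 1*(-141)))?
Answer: 44114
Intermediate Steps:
J = 17 (J = -18 + 35 = 17)
-(-274)*(z(3, 21) + (J - 1*(-141))) = -(-274)*(3 + (17 - 1*(-141))) = -(-274)*(3 + (17 + 141)) = -(-274)*(3 + 158) = -(-274)*161 = -1*(-44114) = 44114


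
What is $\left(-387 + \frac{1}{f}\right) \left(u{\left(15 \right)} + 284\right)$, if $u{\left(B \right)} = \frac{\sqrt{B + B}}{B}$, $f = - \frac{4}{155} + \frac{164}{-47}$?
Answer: $- \frac{704148251}{6402} - \frac{9917581 \sqrt{30}}{384120} \approx -1.1013 \cdot 10^{5}$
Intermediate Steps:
$f = - \frac{25608}{7285}$ ($f = \left(-4\right) \frac{1}{155} + 164 \left(- \frac{1}{47}\right) = - \frac{4}{155} - \frac{164}{47} = - \frac{25608}{7285} \approx -3.5152$)
$u{\left(B \right)} = \frac{\sqrt{2}}{\sqrt{B}}$ ($u{\left(B \right)} = \frac{\sqrt{2 B}}{B} = \frac{\sqrt{2} \sqrt{B}}{B} = \frac{\sqrt{2}}{\sqrt{B}}$)
$\left(-387 + \frac{1}{f}\right) \left(u{\left(15 \right)} + 284\right) = \left(-387 + \frac{1}{- \frac{25608}{7285}}\right) \left(\frac{\sqrt{2}}{\sqrt{15}} + 284\right) = \left(-387 - \frac{7285}{25608}\right) \left(\sqrt{2} \frac{\sqrt{15}}{15} + 284\right) = - \frac{9917581 \left(\frac{\sqrt{30}}{15} + 284\right)}{25608} = - \frac{9917581 \left(284 + \frac{\sqrt{30}}{15}\right)}{25608} = - \frac{704148251}{6402} - \frac{9917581 \sqrt{30}}{384120}$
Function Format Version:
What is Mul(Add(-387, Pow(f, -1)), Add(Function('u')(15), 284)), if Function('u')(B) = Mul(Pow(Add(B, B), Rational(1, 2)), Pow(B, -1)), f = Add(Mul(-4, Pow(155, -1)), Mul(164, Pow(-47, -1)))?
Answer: Add(Rational(-704148251, 6402), Mul(Rational(-9917581, 384120), Pow(30, Rational(1, 2)))) ≈ -1.1013e+5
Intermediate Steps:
f = Rational(-25608, 7285) (f = Add(Mul(-4, Rational(1, 155)), Mul(164, Rational(-1, 47))) = Add(Rational(-4, 155), Rational(-164, 47)) = Rational(-25608, 7285) ≈ -3.5152)
Function('u')(B) = Mul(Pow(2, Rational(1, 2)), Pow(B, Rational(-1, 2))) (Function('u')(B) = Mul(Pow(Mul(2, B), Rational(1, 2)), Pow(B, -1)) = Mul(Mul(Pow(2, Rational(1, 2)), Pow(B, Rational(1, 2))), Pow(B, -1)) = Mul(Pow(2, Rational(1, 2)), Pow(B, Rational(-1, 2))))
Mul(Add(-387, Pow(f, -1)), Add(Function('u')(15), 284)) = Mul(Add(-387, Pow(Rational(-25608, 7285), -1)), Add(Mul(Pow(2, Rational(1, 2)), Pow(15, Rational(-1, 2))), 284)) = Mul(Add(-387, Rational(-7285, 25608)), Add(Mul(Pow(2, Rational(1, 2)), Mul(Rational(1, 15), Pow(15, Rational(1, 2)))), 284)) = Mul(Rational(-9917581, 25608), Add(Mul(Rational(1, 15), Pow(30, Rational(1, 2))), 284)) = Mul(Rational(-9917581, 25608), Add(284, Mul(Rational(1, 15), Pow(30, Rational(1, 2))))) = Add(Rational(-704148251, 6402), Mul(Rational(-9917581, 384120), Pow(30, Rational(1, 2))))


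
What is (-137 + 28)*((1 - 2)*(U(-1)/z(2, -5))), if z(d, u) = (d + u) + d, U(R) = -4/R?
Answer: -436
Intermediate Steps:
z(d, u) = u + 2*d
(-137 + 28)*((1 - 2)*(U(-1)/z(2, -5))) = (-137 + 28)*((1 - 2)*((-4/(-1))/(-5 + 2*2))) = -(-109)*(-4*(-1))/(-5 + 4) = -(-109)*4/(-1) = -(-109)*4*(-1) = -(-109)*(-4) = -109*4 = -436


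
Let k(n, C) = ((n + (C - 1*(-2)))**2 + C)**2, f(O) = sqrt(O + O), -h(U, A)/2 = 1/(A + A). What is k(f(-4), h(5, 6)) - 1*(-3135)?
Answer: 3953497/1296 - 1903*I*sqrt(2)/27 ≈ 3050.5 - 99.676*I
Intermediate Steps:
h(U, A) = -1/A (h(U, A) = -2/(A + A) = -2*1/(2*A) = -1/A)
f(O) = sqrt(2)*sqrt(O) (f(O) = sqrt(2*O) = sqrt(2)*sqrt(O))
k(n, C) = (C + (2 + C + n)**2)**2 (k(n, C) = ((n + (C + 2))**2 + C)**2 = ((n + (2 + C))**2 + C)**2 = ((2 + C + n)**2 + C)**2 = (C + (2 + C + n)**2)**2)
k(f(-4), h(5, 6)) - 1*(-3135) = (-1/6 + (2 - 1/6 + sqrt(2)*sqrt(-4))**2)**2 - 1*(-3135) = (-1*1/6 + (2 - 1*1/6 + sqrt(2)*(2*I))**2)**2 + 3135 = (-1/6 + (2 - 1/6 + 2*I*sqrt(2))**2)**2 + 3135 = (-1/6 + (11/6 + 2*I*sqrt(2))**2)**2 + 3135 = 3135 + (-1/6 + (11/6 + 2*I*sqrt(2))**2)**2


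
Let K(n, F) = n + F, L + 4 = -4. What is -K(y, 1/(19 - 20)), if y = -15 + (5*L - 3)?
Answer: 59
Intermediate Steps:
L = -8 (L = -4 - 4 = -8)
y = -58 (y = -15 + (5*(-8) - 3) = -15 + (-40 - 3) = -15 - 43 = -58)
K(n, F) = F + n
-K(y, 1/(19 - 20)) = -(1/(19 - 20) - 58) = -(1/(-1) - 58) = -(-1 - 58) = -1*(-59) = 59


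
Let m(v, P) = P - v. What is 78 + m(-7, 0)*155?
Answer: 1163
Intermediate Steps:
78 + m(-7, 0)*155 = 78 + (0 - 1*(-7))*155 = 78 + (0 + 7)*155 = 78 + 7*155 = 78 + 1085 = 1163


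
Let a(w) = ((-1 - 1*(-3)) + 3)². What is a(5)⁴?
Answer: 390625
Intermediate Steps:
a(w) = 25 (a(w) = ((-1 + 3) + 3)² = (2 + 3)² = 5² = 25)
a(5)⁴ = 25⁴ = 390625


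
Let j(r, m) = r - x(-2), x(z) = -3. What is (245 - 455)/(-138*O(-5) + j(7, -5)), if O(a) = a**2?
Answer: 21/344 ≈ 0.061046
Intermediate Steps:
j(r, m) = 3 + r (j(r, m) = r - 1*(-3) = r + 3 = 3 + r)
(245 - 455)/(-138*O(-5) + j(7, -5)) = (245 - 455)/(-138*(-5)**2 + (3 + 7)) = -210/(-138*25 + 10) = -210/(-3450 + 10) = -210/(-3440) = -210*(-1/3440) = 21/344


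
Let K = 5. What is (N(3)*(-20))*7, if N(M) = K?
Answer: -700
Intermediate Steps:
N(M) = 5
(N(3)*(-20))*7 = (5*(-20))*7 = -100*7 = -700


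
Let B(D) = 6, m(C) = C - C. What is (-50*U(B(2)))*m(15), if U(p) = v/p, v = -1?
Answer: 0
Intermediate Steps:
m(C) = 0
U(p) = -1/p
(-50*U(B(2)))*m(15) = -(-50)/6*0 = -50*(-⅙)*0 = (25/3)*0 = 0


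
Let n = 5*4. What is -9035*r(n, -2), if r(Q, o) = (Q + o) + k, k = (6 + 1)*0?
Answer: -162630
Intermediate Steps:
n = 20
k = 0 (k = 7*0 = 0)
r(Q, o) = Q + o (r(Q, o) = (Q + o) + 0 = Q + o)
-9035*r(n, -2) = -9035*(20 - 2) = -9035*18 = -162630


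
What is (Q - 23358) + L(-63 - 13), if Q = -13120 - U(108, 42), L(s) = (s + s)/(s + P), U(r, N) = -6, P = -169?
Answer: -8935488/245 ≈ -36471.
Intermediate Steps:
L(s) = 2*s/(-169 + s) (L(s) = (s + s)/(s - 169) = (2*s)/(-169 + s) = 2*s/(-169 + s))
Q = -13114 (Q = -13120 - 1*(-6) = -13120 + 6 = -13114)
(Q - 23358) + L(-63 - 13) = (-13114 - 23358) + 2*(-63 - 13)/(-169 + (-63 - 13)) = -36472 + 2*(-76)/(-169 - 76) = -36472 + 2*(-76)/(-245) = -36472 + 2*(-76)*(-1/245) = -36472 + 152/245 = -8935488/245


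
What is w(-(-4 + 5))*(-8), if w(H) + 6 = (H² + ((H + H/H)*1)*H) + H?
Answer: 48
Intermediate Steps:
w(H) = -6 + H + H² + H*(1 + H) (w(H) = -6 + ((H² + ((H + H/H)*1)*H) + H) = -6 + ((H² + ((H + 1)*1)*H) + H) = -6 + ((H² + ((1 + H)*1)*H) + H) = -6 + ((H² + (1 + H)*H) + H) = -6 + ((H² + H*(1 + H)) + H) = -6 + (H + H² + H*(1 + H)) = -6 + H + H² + H*(1 + H))
w(-(-4 + 5))*(-8) = (-6 + 2*(-(-4 + 5)) + 2*(-(-4 + 5))²)*(-8) = (-6 + 2*(-1*1) + 2*(-1*1)²)*(-8) = (-6 + 2*(-1) + 2*(-1)²)*(-8) = (-6 - 2 + 2*1)*(-8) = (-6 - 2 + 2)*(-8) = -6*(-8) = 48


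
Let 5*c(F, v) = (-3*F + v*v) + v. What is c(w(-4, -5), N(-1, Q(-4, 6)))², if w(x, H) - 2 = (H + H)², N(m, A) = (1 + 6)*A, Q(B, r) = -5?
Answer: 781456/25 ≈ 31258.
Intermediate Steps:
N(m, A) = 7*A
w(x, H) = 2 + 4*H² (w(x, H) = 2 + (H + H)² = 2 + (2*H)² = 2 + 4*H²)
c(F, v) = -3*F/5 + v/5 + v²/5 (c(F, v) = ((-3*F + v*v) + v)/5 = ((-3*F + v²) + v)/5 = ((v² - 3*F) + v)/5 = (v + v² - 3*F)/5 = -3*F/5 + v/5 + v²/5)
c(w(-4, -5), N(-1, Q(-4, 6)))² = (-3*(2 + 4*(-5)²)/5 + (7*(-5))/5 + (7*(-5))²/5)² = (-3*(2 + 4*25)/5 + (⅕)*(-35) + (⅕)*(-35)²)² = (-3*(2 + 100)/5 - 7 + (⅕)*1225)² = (-⅗*102 - 7 + 245)² = (-306/5 - 7 + 245)² = (884/5)² = 781456/25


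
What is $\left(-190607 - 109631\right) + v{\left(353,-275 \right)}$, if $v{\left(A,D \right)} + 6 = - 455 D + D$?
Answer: $-175394$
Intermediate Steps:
$v{\left(A,D \right)} = -6 - 454 D$ ($v{\left(A,D \right)} = -6 + \left(- 455 D + D\right) = -6 - 454 D$)
$\left(-190607 - 109631\right) + v{\left(353,-275 \right)} = \left(-190607 - 109631\right) - -124844 = -300238 + \left(-6 + 124850\right) = -300238 + 124844 = -175394$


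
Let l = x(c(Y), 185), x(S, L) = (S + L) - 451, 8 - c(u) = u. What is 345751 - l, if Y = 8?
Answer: 346017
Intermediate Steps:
c(u) = 8 - u
x(S, L) = -451 + L + S (x(S, L) = (L + S) - 451 = -451 + L + S)
l = -266 (l = -451 + 185 + (8 - 1*8) = -451 + 185 + (8 - 8) = -451 + 185 + 0 = -266)
345751 - l = 345751 - 1*(-266) = 345751 + 266 = 346017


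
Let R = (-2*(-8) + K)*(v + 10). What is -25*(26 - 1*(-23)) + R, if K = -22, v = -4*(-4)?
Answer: -1381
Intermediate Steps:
v = 16
R = -156 (R = (-2*(-8) - 22)*(16 + 10) = (16 - 22)*26 = -6*26 = -156)
-25*(26 - 1*(-23)) + R = -25*(26 - 1*(-23)) - 156 = -25*(26 + 23) - 156 = -25*49 - 156 = -1225 - 156 = -1381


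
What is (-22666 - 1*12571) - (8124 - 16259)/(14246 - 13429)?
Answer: -28780494/817 ≈ -35227.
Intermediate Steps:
(-22666 - 1*12571) - (8124 - 16259)/(14246 - 13429) = (-22666 - 12571) - (-8135)/817 = -35237 - (-8135)/817 = -35237 - 1*(-8135/817) = -35237 + 8135/817 = -28780494/817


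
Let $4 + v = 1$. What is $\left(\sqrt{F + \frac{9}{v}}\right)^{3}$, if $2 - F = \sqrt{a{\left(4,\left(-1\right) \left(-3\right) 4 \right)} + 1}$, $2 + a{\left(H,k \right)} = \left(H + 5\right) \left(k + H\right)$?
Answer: $- i \left(1 + \sqrt{143}\right)^{\frac{3}{2}} \approx - 46.647 i$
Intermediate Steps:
$v = -3$ ($v = -4 + 1 = -3$)
$a{\left(H,k \right)} = -2 + \left(5 + H\right) \left(H + k\right)$ ($a{\left(H,k \right)} = -2 + \left(H + 5\right) \left(k + H\right) = -2 + \left(5 + H\right) \left(H + k\right)$)
$F = 2 - \sqrt{143}$ ($F = 2 - \sqrt{\left(-2 + 4^{2} + 5 \cdot 4 + 5 \left(-1\right) \left(-3\right) 4 + 4 \left(-1\right) \left(-3\right) 4\right) + 1} = 2 - \sqrt{\left(-2 + 16 + 20 + 5 \cdot 3 \cdot 4 + 4 \cdot 3 \cdot 4\right) + 1} = 2 - \sqrt{\left(-2 + 16 + 20 + 5 \cdot 12 + 4 \cdot 12\right) + 1} = 2 - \sqrt{\left(-2 + 16 + 20 + 60 + 48\right) + 1} = 2 - \sqrt{142 + 1} = 2 - \sqrt{143} \approx -9.9583$)
$\left(\sqrt{F + \frac{9}{v}}\right)^{3} = \left(\sqrt{\left(2 - \sqrt{143}\right) + \frac{9}{-3}}\right)^{3} = \left(\sqrt{\left(2 - \sqrt{143}\right) + 9 \left(- \frac{1}{3}\right)}\right)^{3} = \left(\sqrt{\left(2 - \sqrt{143}\right) - 3}\right)^{3} = \left(\sqrt{-1 - \sqrt{143}}\right)^{3} = \left(-1 - \sqrt{143}\right)^{\frac{3}{2}}$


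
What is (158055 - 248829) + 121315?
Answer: 30541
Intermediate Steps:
(158055 - 248829) + 121315 = -90774 + 121315 = 30541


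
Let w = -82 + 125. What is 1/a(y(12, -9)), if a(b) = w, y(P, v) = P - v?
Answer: 1/43 ≈ 0.023256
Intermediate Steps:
w = 43
a(b) = 43
1/a(y(12, -9)) = 1/43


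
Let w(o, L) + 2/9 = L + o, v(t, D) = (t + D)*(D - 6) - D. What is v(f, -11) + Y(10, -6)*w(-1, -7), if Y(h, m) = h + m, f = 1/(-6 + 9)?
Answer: 1435/9 ≈ 159.44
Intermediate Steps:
f = 1/3 ≈ 0.33333
v(t, D) = -D + (-6 + D)*(D + t) (v(t, D) = (D + t)*(-6 + D) - D = (-6 + D)*(D + t) - D = -D + (-6 + D)*(D + t))
w(o, L) = -2/9 + L + o (w(o, L) = -2/9 + (L + o) = -2/9 + L + o)
v(f, -11) + Y(10, -6)*w(-1, -7) = ((-11)**2 - 7*(-11) - 6*1/3 - 11*1/3) + (10 - 6)*(-2/9 - 7 - 1) = (121 + 77 - 2 - 11/3) + 4*(-74/9) = 577/3 - 296/9 = 1435/9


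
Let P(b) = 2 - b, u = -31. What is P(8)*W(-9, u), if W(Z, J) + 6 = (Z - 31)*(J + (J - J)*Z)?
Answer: -7404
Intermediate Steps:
W(Z, J) = -6 + J*(-31 + Z) (W(Z, J) = -6 + (Z - 31)*(J + (J - J)*Z) = -6 + (-31 + Z)*(J + 0*Z) = -6 + (-31 + Z)*(J + 0) = -6 + (-31 + Z)*J = -6 + J*(-31 + Z))
P(8)*W(-9, u) = (2 - 1*8)*(-6 - 31*(-31) - 31*(-9)) = (2 - 8)*(-6 + 961 + 279) = -6*1234 = -7404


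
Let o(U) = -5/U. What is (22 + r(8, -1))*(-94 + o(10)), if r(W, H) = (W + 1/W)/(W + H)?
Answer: -35019/16 ≈ -2188.7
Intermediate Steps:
r(W, H) = (W + 1/W)/(H + W)
(22 + r(8, -1))*(-94 + o(10)) = (22 + (1 + 8**2)/(8*(-1 + 8)))*(-94 - 5/10) = (22 + (1/8)*(1 + 64)/7)*(-94 - 5*1/10) = (22 + (1/8)*(1/7)*65)*(-94 - 1/2) = (22 + 65/56)*(-189/2) = (1297/56)*(-189/2) = -35019/16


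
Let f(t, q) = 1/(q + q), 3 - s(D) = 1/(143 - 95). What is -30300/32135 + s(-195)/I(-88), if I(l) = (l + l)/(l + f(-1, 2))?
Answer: 3570027/6581248 ≈ 0.54245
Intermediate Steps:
s(D) = 143/48 (s(D) = 3 - 1/(143 - 95) = 3 - 1/48 = 143/48)
f(t, q) = 1/(2*q)
I(l) = 2*l/(¼ + l) (I(l) = (l + l)/(l + (½)/2) = (2*l)/(l + (½)*(½)) = (2*l)/(l + ¼) = (2*l)/(¼ + l) = 2*l/(¼ + l))
-30300/32135 + s(-195)/I(-88) = -30300/32135 + 143/(48*((8*(-88)/(1 + 4*(-88))))) = -30300*1/32135 + 143/(48*((8*(-88)/(1 - 352)))) = -6060/6427 + 143/(48*((8*(-88)/(-351)))) = -6060/6427 + 143/(48*((8*(-88)*(-1/351)))) = -6060/6427 + 143/(48*(704/351)) = -6060/6427 + (143/48)*(351/704) = -6060/6427 + 1521/1024 = 3570027/6581248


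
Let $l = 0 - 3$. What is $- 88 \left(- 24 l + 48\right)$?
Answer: $-10560$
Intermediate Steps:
$l = -3$ ($l = 0 - 3 = -3$)
$- 88 \left(- 24 l + 48\right) = - 88 \left(\left(-24\right) \left(-3\right) + 48\right) = - 88 \left(72 + 48\right) = \left(-88\right) 120 = -10560$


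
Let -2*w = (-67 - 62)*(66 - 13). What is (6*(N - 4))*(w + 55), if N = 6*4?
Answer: 416820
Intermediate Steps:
N = 24
w = 6837/2 (w = -(-67 - 62)*(66 - 13)/2 = -(-129)*53/2 = -½*(-6837) = 6837/2 ≈ 3418.5)
(6*(N - 4))*(w + 55) = (6*(24 - 4))*(6837/2 + 55) = (6*20)*(6947/2) = 120*(6947/2) = 416820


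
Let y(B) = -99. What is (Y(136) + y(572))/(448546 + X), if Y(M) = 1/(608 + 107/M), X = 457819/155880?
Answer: -255536235144/1157802105623141 ≈ -0.00022071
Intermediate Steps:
X = 457819/155880 (X = 457819*(1/155880) = 457819/155880 ≈ 2.9370)
(Y(136) + y(572))/(448546 + X) = (136/(107 + 608*136) - 99)/(448546 + 457819/155880) = (136/(107 + 82688) - 99)/(69919808299/155880) = (136/82795 - 99)*(155880/69919808299) = -8196569/82795*155880/69919808299 = -255536235144/1157802105623141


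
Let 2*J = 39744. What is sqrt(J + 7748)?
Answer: 2*sqrt(6905) ≈ 166.19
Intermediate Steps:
J = 19872 (J = (1/2)*39744 = 19872)
sqrt(J + 7748) = sqrt(19872 + 7748) = sqrt(27620) = 2*sqrt(6905)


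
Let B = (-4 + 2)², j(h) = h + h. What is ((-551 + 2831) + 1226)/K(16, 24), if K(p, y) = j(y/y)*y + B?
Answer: 1753/26 ≈ 67.423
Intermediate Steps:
j(h) = 2*h
B = 4 (B = (-2)² = 4)
K(p, y) = 4 + 2*y (K(p, y) = (2*(y/y))*y + 4 = (2*1)*y + 4 = 2*y + 4 = 4 + 2*y)
((-551 + 2831) + 1226)/K(16, 24) = ((-551 + 2831) + 1226)/(4 + 2*24) = (2280 + 1226)/(4 + 48) = 3506/52 = 3506*(1/52) = 1753/26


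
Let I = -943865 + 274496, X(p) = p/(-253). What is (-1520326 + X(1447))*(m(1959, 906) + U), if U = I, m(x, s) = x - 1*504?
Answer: 256909062522450/253 ≈ 1.0155e+12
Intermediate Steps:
m(x, s) = -504 + x (m(x, s) = x - 504 = -504 + x)
X(p) = -p/253 (X(p) = p*(-1/253) = -p/253)
I = -669369
U = -669369
(-1520326 + X(1447))*(m(1959, 906) + U) = (-1520326 - 1/253*1447)*((-504 + 1959) - 669369) = (-1520326 - 1447/253)*(1455 - 669369) = -384643925/253*(-667914) = 256909062522450/253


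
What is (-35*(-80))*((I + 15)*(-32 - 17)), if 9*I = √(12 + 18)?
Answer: -2058000 - 137200*√30/9 ≈ -2.1415e+6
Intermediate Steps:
I = √30/9 (I = √(12 + 18)/9 = √30/9 ≈ 0.60858)
(-35*(-80))*((I + 15)*(-32 - 17)) = (-35*(-80))*((√30/9 + 15)*(-32 - 17)) = 2800*((15 + √30/9)*(-49)) = 2800*(-735 - 49*√30/9) = -2058000 - 137200*√30/9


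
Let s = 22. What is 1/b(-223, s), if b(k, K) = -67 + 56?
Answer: -1/11 ≈ -0.090909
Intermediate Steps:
b(k, K) = -11
1/b(-223, s) = 1/(-11) = -1/11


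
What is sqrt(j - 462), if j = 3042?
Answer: 2*sqrt(645) ≈ 50.794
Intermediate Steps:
sqrt(j - 462) = sqrt(3042 - 462) = sqrt(2580) = 2*sqrt(645)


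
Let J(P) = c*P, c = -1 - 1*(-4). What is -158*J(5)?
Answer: -2370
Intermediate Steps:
c = 3 (c = -1 + 4 = 3)
J(P) = 3*P
-158*J(5) = -474*5 = -158*15 = -2370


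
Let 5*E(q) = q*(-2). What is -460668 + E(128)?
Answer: -2303596/5 ≈ -4.6072e+5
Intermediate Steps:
E(q) = -2*q/5 (E(q) = (q*(-2))/5 = (-2*q)/5 = -2*q/5)
-460668 + E(128) = -460668 - 2/5*128 = -460668 - 256/5 = -2303596/5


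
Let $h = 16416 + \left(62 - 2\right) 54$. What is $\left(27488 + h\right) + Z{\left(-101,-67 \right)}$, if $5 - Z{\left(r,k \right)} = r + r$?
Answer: $47351$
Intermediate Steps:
$h = 19656$ ($h = 16416 + 60 \cdot 54 = 16416 + 3240 = 19656$)
$Z{\left(r,k \right)} = 5 - 2 r$ ($Z{\left(r,k \right)} = 5 - \left(r + r\right) = 5 - 2 r$)
$\left(27488 + h\right) + Z{\left(-101,-67 \right)} = \left(27488 + 19656\right) + \left(5 - -202\right) = 47144 + \left(5 + 202\right) = 47144 + 207 = 47351$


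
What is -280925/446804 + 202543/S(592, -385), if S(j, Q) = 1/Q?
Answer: -34841353971145/446804 ≈ -7.7979e+7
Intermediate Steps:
-280925/446804 + 202543/S(592, -385) = -280925/446804 + 202543/(1/(-385)) = -280925*1/446804 + 202543/(-1/385) = -280925/446804 + 202543*(-385) = -280925/446804 - 77979055 = -34841353971145/446804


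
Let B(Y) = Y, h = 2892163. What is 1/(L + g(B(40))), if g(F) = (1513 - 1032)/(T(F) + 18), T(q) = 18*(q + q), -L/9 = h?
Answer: -1458/37950962405 ≈ -3.8418e-8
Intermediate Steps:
L = -26029467 (L = -9*2892163 = -26029467)
T(q) = 36*q (T(q) = 18*(2*q) = 36*q)
g(F) = 481/(18 + 36*F) (g(F) = (1513 - 1032)/(36*F + 18) = 481/(18 + 36*F))
1/(L + g(B(40))) = 1/(-26029467 + 481/(18*(1 + 2*40))) = 1/(-26029467 + 481/(18*(1 + 80))) = 1/(-26029467 + (481/18)/81) = 1/(-26029467 + (481/18)*(1/81)) = 1/(-26029467 + 481/1458) = 1/(-37950962405/1458) = -1458/37950962405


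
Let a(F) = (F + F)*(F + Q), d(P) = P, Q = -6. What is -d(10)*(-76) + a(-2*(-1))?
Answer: 744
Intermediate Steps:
a(F) = 2*F*(-6 + F) (a(F) = (F + F)*(F - 6) = (2*F)*(-6 + F) = 2*F*(-6 + F))
-d(10)*(-76) + a(-2*(-1)) = -1*10*(-76) + 2*(-2*(-1))*(-6 - 2*(-1)) = -10*(-76) + 2*2*(-6 + 2) = 760 + 2*2*(-4) = 760 - 16 = 744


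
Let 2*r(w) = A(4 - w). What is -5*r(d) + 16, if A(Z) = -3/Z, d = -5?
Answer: 101/6 ≈ 16.833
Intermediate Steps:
r(w) = -3/(2*(4 - w)) (r(w) = (-3/(4 - w))/2 = -3/(2*(4 - w)))
-5*r(d) + 16 = -15/(2*(-4 - 5)) + 16 = -15/(2*(-9)) + 16 = -15*(-1)/(2*9) + 16 = -5*(-1/6) + 16 = 5/6 + 16 = 101/6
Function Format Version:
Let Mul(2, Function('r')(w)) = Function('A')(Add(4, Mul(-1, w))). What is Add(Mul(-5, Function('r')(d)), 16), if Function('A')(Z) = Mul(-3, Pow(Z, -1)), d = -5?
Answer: Rational(101, 6) ≈ 16.833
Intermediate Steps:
Function('r')(w) = Mul(Rational(-3, 2), Pow(Add(4, Mul(-1, w)), -1)) (Function('r')(w) = Mul(Rational(1, 2), Mul(-3, Pow(Add(4, Mul(-1, w)), -1))) = Mul(Rational(-3, 2), Pow(Add(4, Mul(-1, w)), -1)))
Add(Mul(-5, Function('r')(d)), 16) = Add(Mul(-5, Mul(Rational(3, 2), Pow(Add(-4, -5), -1))), 16) = Add(Mul(-5, Mul(Rational(3, 2), Pow(-9, -1))), 16) = Add(Mul(-5, Mul(Rational(3, 2), Rational(-1, 9))), 16) = Add(Mul(-5, Rational(-1, 6)), 16) = Add(Rational(5, 6), 16) = Rational(101, 6)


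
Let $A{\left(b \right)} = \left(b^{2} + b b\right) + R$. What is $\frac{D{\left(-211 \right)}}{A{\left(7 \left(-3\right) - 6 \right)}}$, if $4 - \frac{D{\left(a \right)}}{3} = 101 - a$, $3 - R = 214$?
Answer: $- \frac{924}{1247} \approx -0.74098$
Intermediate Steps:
$R = -211$ ($R = 3 - 214 = -211$)
$A{\left(b \right)} = -211 + 2 b^{2}$ ($A{\left(b \right)} = \left(b^{2} + b b\right) - 211 = \left(b^{2} + b^{2}\right) - 211 = 2 b^{2} - 211 = -211 + 2 b^{2}$)
$D{\left(a \right)} = -291 + 3 a$ ($D{\left(a \right)} = 12 - 3 \left(101 - a\right) = 12 + \left(-303 + 3 a\right) = -291 + 3 a$)
$\frac{D{\left(-211 \right)}}{A{\left(7 \left(-3\right) - 6 \right)}} = \frac{-291 + 3 \left(-211\right)}{-211 + 2 \left(7 \left(-3\right) - 6\right)^{2}} = \frac{-291 - 633}{-211 + 2 \left(-21 - 6\right)^{2}} = - \frac{924}{-211 + 2 \left(-27\right)^{2}} = - \frac{924}{-211 + 2 \cdot 729} = - \frac{924}{-211 + 1458} = - \frac{924}{1247}$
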